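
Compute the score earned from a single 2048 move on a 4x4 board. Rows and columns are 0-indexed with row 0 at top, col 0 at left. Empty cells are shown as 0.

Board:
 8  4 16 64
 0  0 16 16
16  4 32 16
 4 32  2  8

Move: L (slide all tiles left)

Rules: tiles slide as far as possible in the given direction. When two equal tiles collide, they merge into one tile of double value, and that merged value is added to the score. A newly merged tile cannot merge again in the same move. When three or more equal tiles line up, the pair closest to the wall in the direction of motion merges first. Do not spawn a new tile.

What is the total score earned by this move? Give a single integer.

Slide left:
row 0: [8, 4, 16, 64] -> [8, 4, 16, 64]  score +0 (running 0)
row 1: [0, 0, 16, 16] -> [32, 0, 0, 0]  score +32 (running 32)
row 2: [16, 4, 32, 16] -> [16, 4, 32, 16]  score +0 (running 32)
row 3: [4, 32, 2, 8] -> [4, 32, 2, 8]  score +0 (running 32)
Board after move:
 8  4 16 64
32  0  0  0
16  4 32 16
 4 32  2  8

Answer: 32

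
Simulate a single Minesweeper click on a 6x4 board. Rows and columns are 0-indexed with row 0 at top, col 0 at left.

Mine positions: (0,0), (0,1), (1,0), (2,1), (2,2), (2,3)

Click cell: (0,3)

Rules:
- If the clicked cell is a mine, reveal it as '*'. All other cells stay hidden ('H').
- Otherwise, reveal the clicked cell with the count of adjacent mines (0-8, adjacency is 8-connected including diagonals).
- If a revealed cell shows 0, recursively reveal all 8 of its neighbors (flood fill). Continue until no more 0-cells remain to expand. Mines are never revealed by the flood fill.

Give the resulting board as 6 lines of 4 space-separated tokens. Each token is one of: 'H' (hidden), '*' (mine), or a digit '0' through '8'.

H H 1 0
H H 4 2
H H H H
H H H H
H H H H
H H H H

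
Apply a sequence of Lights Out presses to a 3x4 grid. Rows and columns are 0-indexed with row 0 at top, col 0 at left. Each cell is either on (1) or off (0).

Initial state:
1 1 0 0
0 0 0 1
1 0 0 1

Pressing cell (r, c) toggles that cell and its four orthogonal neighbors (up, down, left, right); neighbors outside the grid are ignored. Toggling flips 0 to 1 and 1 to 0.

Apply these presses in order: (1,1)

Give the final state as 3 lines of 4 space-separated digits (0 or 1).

Answer: 1 0 0 0
1 1 1 1
1 1 0 1

Derivation:
After press 1 at (1,1):
1 0 0 0
1 1 1 1
1 1 0 1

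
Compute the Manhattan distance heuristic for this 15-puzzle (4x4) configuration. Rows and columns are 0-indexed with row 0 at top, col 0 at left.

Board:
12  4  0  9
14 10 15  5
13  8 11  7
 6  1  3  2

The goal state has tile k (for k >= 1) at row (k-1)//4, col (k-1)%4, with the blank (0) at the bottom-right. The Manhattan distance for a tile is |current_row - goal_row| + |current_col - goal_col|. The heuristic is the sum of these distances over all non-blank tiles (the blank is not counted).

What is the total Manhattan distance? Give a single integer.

Answer: 42

Derivation:
Tile 12: (0,0)->(2,3) = 5
Tile 4: (0,1)->(0,3) = 2
Tile 9: (0,3)->(2,0) = 5
Tile 14: (1,0)->(3,1) = 3
Tile 10: (1,1)->(2,1) = 1
Tile 15: (1,2)->(3,2) = 2
Tile 5: (1,3)->(1,0) = 3
Tile 13: (2,0)->(3,0) = 1
Tile 8: (2,1)->(1,3) = 3
Tile 11: (2,2)->(2,2) = 0
Tile 7: (2,3)->(1,2) = 2
Tile 6: (3,0)->(1,1) = 3
Tile 1: (3,1)->(0,0) = 4
Tile 3: (3,2)->(0,2) = 3
Tile 2: (3,3)->(0,1) = 5
Sum: 5 + 2 + 5 + 3 + 1 + 2 + 3 + 1 + 3 + 0 + 2 + 3 + 4 + 3 + 5 = 42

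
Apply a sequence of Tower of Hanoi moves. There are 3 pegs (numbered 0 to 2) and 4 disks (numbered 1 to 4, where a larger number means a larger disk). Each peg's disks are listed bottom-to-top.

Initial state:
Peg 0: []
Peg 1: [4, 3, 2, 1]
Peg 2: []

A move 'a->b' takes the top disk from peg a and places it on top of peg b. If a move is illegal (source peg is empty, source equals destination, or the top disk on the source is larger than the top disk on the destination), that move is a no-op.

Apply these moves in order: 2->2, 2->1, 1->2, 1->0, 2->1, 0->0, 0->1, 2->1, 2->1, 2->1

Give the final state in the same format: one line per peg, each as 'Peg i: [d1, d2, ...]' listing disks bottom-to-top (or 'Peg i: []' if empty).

After move 1 (2->2):
Peg 0: []
Peg 1: [4, 3, 2, 1]
Peg 2: []

After move 2 (2->1):
Peg 0: []
Peg 1: [4, 3, 2, 1]
Peg 2: []

After move 3 (1->2):
Peg 0: []
Peg 1: [4, 3, 2]
Peg 2: [1]

After move 4 (1->0):
Peg 0: [2]
Peg 1: [4, 3]
Peg 2: [1]

After move 5 (2->1):
Peg 0: [2]
Peg 1: [4, 3, 1]
Peg 2: []

After move 6 (0->0):
Peg 0: [2]
Peg 1: [4, 3, 1]
Peg 2: []

After move 7 (0->1):
Peg 0: [2]
Peg 1: [4, 3, 1]
Peg 2: []

After move 8 (2->1):
Peg 0: [2]
Peg 1: [4, 3, 1]
Peg 2: []

After move 9 (2->1):
Peg 0: [2]
Peg 1: [4, 3, 1]
Peg 2: []

After move 10 (2->1):
Peg 0: [2]
Peg 1: [4, 3, 1]
Peg 2: []

Answer: Peg 0: [2]
Peg 1: [4, 3, 1]
Peg 2: []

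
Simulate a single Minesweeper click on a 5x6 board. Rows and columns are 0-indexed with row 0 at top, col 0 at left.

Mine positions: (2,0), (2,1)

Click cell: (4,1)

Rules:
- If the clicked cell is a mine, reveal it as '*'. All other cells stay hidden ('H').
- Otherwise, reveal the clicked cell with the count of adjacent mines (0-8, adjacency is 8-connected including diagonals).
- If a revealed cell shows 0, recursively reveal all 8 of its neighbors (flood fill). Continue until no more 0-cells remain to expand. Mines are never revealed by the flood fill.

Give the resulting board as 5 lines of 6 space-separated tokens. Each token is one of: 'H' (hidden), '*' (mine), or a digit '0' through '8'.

0 0 0 0 0 0
2 2 1 0 0 0
H H 1 0 0 0
2 2 1 0 0 0
0 0 0 0 0 0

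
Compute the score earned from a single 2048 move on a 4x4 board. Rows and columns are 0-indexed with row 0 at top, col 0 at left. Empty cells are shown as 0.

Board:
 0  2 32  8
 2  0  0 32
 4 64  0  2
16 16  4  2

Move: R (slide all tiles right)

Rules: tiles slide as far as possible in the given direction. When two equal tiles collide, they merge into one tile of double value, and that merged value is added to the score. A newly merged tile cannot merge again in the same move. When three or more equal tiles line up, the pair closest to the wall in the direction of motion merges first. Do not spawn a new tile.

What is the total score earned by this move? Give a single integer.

Slide right:
row 0: [0, 2, 32, 8] -> [0, 2, 32, 8]  score +0 (running 0)
row 1: [2, 0, 0, 32] -> [0, 0, 2, 32]  score +0 (running 0)
row 2: [4, 64, 0, 2] -> [0, 4, 64, 2]  score +0 (running 0)
row 3: [16, 16, 4, 2] -> [0, 32, 4, 2]  score +32 (running 32)
Board after move:
 0  2 32  8
 0  0  2 32
 0  4 64  2
 0 32  4  2

Answer: 32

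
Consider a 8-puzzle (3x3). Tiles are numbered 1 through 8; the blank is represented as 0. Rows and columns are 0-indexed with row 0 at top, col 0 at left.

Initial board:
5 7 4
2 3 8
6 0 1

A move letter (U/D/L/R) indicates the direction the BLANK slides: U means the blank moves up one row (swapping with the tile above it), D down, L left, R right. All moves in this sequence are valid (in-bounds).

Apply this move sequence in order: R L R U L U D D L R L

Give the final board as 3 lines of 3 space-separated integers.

Answer: 5 7 4
2 1 3
0 6 8

Derivation:
After move 1 (R):
5 7 4
2 3 8
6 1 0

After move 2 (L):
5 7 4
2 3 8
6 0 1

After move 3 (R):
5 7 4
2 3 8
6 1 0

After move 4 (U):
5 7 4
2 3 0
6 1 8

After move 5 (L):
5 7 4
2 0 3
6 1 8

After move 6 (U):
5 0 4
2 7 3
6 1 8

After move 7 (D):
5 7 4
2 0 3
6 1 8

After move 8 (D):
5 7 4
2 1 3
6 0 8

After move 9 (L):
5 7 4
2 1 3
0 6 8

After move 10 (R):
5 7 4
2 1 3
6 0 8

After move 11 (L):
5 7 4
2 1 3
0 6 8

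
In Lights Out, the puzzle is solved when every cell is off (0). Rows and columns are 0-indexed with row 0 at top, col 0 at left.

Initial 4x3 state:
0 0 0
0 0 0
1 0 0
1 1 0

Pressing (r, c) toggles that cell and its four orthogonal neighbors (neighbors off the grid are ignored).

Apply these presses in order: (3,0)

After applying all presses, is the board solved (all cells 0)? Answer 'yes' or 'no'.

After press 1 at (3,0):
0 0 0
0 0 0
0 0 0
0 0 0

Lights still on: 0

Answer: yes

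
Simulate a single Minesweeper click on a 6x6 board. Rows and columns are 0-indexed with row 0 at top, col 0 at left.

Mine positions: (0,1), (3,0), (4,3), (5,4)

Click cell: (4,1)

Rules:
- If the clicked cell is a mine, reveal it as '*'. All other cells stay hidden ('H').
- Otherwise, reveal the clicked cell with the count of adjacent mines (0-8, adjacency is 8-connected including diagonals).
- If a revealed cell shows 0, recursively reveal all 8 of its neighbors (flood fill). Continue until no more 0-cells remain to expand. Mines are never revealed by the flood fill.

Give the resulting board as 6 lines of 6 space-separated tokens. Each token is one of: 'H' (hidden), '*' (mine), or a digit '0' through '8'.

H H H H H H
H H H H H H
H H H H H H
H H H H H H
H 1 H H H H
H H H H H H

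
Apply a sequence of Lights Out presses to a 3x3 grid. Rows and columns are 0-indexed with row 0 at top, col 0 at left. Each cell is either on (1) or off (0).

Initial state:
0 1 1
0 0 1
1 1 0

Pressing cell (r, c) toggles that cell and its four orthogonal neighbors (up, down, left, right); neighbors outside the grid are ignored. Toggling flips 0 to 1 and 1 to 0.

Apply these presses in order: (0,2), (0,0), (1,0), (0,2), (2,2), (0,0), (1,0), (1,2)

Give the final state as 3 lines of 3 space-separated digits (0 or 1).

Answer: 0 1 0
0 1 1
1 0 0

Derivation:
After press 1 at (0,2):
0 0 0
0 0 0
1 1 0

After press 2 at (0,0):
1 1 0
1 0 0
1 1 0

After press 3 at (1,0):
0 1 0
0 1 0
0 1 0

After press 4 at (0,2):
0 0 1
0 1 1
0 1 0

After press 5 at (2,2):
0 0 1
0 1 0
0 0 1

After press 6 at (0,0):
1 1 1
1 1 0
0 0 1

After press 7 at (1,0):
0 1 1
0 0 0
1 0 1

After press 8 at (1,2):
0 1 0
0 1 1
1 0 0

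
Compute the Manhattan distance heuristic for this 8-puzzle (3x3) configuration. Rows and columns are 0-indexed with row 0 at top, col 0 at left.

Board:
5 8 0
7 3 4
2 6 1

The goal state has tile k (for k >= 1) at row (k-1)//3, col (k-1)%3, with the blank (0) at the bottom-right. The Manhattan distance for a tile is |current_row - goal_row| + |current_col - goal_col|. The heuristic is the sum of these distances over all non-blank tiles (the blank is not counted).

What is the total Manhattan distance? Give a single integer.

Tile 5: at (0,0), goal (1,1), distance |0-1|+|0-1| = 2
Tile 8: at (0,1), goal (2,1), distance |0-2|+|1-1| = 2
Tile 7: at (1,0), goal (2,0), distance |1-2|+|0-0| = 1
Tile 3: at (1,1), goal (0,2), distance |1-0|+|1-2| = 2
Tile 4: at (1,2), goal (1,0), distance |1-1|+|2-0| = 2
Tile 2: at (2,0), goal (0,1), distance |2-0|+|0-1| = 3
Tile 6: at (2,1), goal (1,2), distance |2-1|+|1-2| = 2
Tile 1: at (2,2), goal (0,0), distance |2-0|+|2-0| = 4
Sum: 2 + 2 + 1 + 2 + 2 + 3 + 2 + 4 = 18

Answer: 18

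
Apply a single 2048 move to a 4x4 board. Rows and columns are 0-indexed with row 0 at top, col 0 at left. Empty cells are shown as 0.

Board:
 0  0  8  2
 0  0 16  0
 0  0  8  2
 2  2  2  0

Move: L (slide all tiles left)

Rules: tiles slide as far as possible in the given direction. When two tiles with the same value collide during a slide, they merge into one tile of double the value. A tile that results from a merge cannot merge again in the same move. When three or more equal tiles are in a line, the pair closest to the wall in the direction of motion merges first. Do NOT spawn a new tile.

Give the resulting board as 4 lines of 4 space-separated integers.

Answer:  8  2  0  0
16  0  0  0
 8  2  0  0
 4  2  0  0

Derivation:
Slide left:
row 0: [0, 0, 8, 2] -> [8, 2, 0, 0]
row 1: [0, 0, 16, 0] -> [16, 0, 0, 0]
row 2: [0, 0, 8, 2] -> [8, 2, 0, 0]
row 3: [2, 2, 2, 0] -> [4, 2, 0, 0]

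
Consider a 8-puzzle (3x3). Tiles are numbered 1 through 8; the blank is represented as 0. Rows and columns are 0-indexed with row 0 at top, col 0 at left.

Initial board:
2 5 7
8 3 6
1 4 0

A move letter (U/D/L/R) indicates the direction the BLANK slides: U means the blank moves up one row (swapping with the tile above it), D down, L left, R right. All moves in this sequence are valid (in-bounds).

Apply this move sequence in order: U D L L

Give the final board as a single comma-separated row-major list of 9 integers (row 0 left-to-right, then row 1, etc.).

After move 1 (U):
2 5 7
8 3 0
1 4 6

After move 2 (D):
2 5 7
8 3 6
1 4 0

After move 3 (L):
2 5 7
8 3 6
1 0 4

After move 4 (L):
2 5 7
8 3 6
0 1 4

Answer: 2, 5, 7, 8, 3, 6, 0, 1, 4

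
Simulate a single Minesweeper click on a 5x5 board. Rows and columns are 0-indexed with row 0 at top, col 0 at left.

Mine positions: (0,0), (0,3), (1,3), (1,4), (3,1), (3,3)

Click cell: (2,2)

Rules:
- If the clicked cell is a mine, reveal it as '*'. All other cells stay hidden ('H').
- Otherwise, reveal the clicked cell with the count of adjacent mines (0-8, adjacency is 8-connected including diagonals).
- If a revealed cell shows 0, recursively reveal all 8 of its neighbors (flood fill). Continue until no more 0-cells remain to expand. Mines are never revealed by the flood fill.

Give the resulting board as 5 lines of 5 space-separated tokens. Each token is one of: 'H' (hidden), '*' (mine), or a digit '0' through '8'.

H H H H H
H H H H H
H H 3 H H
H H H H H
H H H H H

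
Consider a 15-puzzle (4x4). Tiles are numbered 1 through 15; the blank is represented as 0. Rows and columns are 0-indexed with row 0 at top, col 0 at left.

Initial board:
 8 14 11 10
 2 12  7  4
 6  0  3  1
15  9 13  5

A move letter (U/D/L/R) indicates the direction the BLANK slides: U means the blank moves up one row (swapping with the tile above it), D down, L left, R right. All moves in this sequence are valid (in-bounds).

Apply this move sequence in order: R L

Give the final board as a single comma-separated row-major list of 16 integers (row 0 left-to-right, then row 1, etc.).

After move 1 (R):
 8 14 11 10
 2 12  7  4
 6  3  0  1
15  9 13  5

After move 2 (L):
 8 14 11 10
 2 12  7  4
 6  0  3  1
15  9 13  5

Answer: 8, 14, 11, 10, 2, 12, 7, 4, 6, 0, 3, 1, 15, 9, 13, 5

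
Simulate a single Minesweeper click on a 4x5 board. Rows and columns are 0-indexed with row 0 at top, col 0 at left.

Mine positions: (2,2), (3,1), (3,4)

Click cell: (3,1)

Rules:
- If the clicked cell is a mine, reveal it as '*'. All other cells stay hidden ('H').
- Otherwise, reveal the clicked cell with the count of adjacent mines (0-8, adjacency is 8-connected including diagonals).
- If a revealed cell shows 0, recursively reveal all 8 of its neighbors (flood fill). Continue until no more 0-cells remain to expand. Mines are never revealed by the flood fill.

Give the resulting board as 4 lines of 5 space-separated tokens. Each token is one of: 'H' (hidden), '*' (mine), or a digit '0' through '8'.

H H H H H
H H H H H
H H H H H
H * H H H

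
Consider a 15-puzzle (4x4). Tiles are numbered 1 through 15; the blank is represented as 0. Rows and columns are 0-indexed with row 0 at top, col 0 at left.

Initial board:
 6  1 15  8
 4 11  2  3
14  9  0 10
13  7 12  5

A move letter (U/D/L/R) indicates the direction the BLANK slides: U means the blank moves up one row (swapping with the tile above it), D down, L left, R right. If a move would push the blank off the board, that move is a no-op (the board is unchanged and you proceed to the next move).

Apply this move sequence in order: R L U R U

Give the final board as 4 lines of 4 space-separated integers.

After move 1 (R):
 6  1 15  8
 4 11  2  3
14  9 10  0
13  7 12  5

After move 2 (L):
 6  1 15  8
 4 11  2  3
14  9  0 10
13  7 12  5

After move 3 (U):
 6  1 15  8
 4 11  0  3
14  9  2 10
13  7 12  5

After move 4 (R):
 6  1 15  8
 4 11  3  0
14  9  2 10
13  7 12  5

After move 5 (U):
 6  1 15  0
 4 11  3  8
14  9  2 10
13  7 12  5

Answer:  6  1 15  0
 4 11  3  8
14  9  2 10
13  7 12  5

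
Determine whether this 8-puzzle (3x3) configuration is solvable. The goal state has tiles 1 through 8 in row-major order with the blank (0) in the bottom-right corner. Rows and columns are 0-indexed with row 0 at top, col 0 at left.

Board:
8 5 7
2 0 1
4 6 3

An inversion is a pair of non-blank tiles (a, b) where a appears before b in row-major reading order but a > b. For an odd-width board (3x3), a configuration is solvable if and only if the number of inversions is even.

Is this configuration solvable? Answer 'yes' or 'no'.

Answer: no

Derivation:
Inversions (pairs i<j in row-major order where tile[i] > tile[j] > 0): 19
19 is odd, so the puzzle is not solvable.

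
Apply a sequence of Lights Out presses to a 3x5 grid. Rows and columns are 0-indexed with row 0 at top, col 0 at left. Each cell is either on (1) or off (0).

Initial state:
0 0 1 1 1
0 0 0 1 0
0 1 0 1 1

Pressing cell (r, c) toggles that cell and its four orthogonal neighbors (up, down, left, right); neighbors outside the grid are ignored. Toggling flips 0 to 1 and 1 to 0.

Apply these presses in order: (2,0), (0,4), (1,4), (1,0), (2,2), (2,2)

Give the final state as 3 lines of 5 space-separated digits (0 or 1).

After press 1 at (2,0):
0 0 1 1 1
1 0 0 1 0
1 0 0 1 1

After press 2 at (0,4):
0 0 1 0 0
1 0 0 1 1
1 0 0 1 1

After press 3 at (1,4):
0 0 1 0 1
1 0 0 0 0
1 0 0 1 0

After press 4 at (1,0):
1 0 1 0 1
0 1 0 0 0
0 0 0 1 0

After press 5 at (2,2):
1 0 1 0 1
0 1 1 0 0
0 1 1 0 0

After press 6 at (2,2):
1 0 1 0 1
0 1 0 0 0
0 0 0 1 0

Answer: 1 0 1 0 1
0 1 0 0 0
0 0 0 1 0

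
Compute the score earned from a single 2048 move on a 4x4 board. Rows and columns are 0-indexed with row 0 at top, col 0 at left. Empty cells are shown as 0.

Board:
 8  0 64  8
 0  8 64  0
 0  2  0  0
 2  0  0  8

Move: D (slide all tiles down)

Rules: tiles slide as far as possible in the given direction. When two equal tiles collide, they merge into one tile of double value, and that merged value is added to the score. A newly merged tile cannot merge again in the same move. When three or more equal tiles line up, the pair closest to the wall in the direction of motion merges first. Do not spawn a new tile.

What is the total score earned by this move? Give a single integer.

Slide down:
col 0: [8, 0, 0, 2] -> [0, 0, 8, 2]  score +0 (running 0)
col 1: [0, 8, 2, 0] -> [0, 0, 8, 2]  score +0 (running 0)
col 2: [64, 64, 0, 0] -> [0, 0, 0, 128]  score +128 (running 128)
col 3: [8, 0, 0, 8] -> [0, 0, 0, 16]  score +16 (running 144)
Board after move:
  0   0   0   0
  0   0   0   0
  8   8   0   0
  2   2 128  16

Answer: 144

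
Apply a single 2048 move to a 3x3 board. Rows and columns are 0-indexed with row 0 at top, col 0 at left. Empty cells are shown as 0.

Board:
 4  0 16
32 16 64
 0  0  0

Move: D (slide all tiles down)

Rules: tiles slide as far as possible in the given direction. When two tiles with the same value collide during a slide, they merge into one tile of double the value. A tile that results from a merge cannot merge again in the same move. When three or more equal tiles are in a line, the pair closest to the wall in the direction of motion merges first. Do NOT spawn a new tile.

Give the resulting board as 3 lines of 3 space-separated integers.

Slide down:
col 0: [4, 32, 0] -> [0, 4, 32]
col 1: [0, 16, 0] -> [0, 0, 16]
col 2: [16, 64, 0] -> [0, 16, 64]

Answer:  0  0  0
 4  0 16
32 16 64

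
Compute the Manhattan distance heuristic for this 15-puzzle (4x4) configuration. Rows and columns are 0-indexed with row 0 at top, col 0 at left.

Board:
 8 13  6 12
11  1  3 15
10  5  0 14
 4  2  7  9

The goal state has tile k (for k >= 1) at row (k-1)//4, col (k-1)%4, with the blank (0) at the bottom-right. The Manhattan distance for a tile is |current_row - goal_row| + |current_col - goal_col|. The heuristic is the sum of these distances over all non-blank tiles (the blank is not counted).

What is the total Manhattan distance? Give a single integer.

Answer: 42

Derivation:
Tile 8: (0,0)->(1,3) = 4
Tile 13: (0,1)->(3,0) = 4
Tile 6: (0,2)->(1,1) = 2
Tile 12: (0,3)->(2,3) = 2
Tile 11: (1,0)->(2,2) = 3
Tile 1: (1,1)->(0,0) = 2
Tile 3: (1,2)->(0,2) = 1
Tile 15: (1,3)->(3,2) = 3
Tile 10: (2,0)->(2,1) = 1
Tile 5: (2,1)->(1,0) = 2
Tile 14: (2,3)->(3,1) = 3
Tile 4: (3,0)->(0,3) = 6
Tile 2: (3,1)->(0,1) = 3
Tile 7: (3,2)->(1,2) = 2
Tile 9: (3,3)->(2,0) = 4
Sum: 4 + 4 + 2 + 2 + 3 + 2 + 1 + 3 + 1 + 2 + 3 + 6 + 3 + 2 + 4 = 42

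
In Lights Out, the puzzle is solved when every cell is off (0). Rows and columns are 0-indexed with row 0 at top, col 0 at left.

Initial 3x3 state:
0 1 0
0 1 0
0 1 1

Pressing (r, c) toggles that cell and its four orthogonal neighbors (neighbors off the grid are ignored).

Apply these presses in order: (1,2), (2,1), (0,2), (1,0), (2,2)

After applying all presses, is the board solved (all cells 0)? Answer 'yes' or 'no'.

Answer: no

Derivation:
After press 1 at (1,2):
0 1 1
0 0 1
0 1 0

After press 2 at (2,1):
0 1 1
0 1 1
1 0 1

After press 3 at (0,2):
0 0 0
0 1 0
1 0 1

After press 4 at (1,0):
1 0 0
1 0 0
0 0 1

After press 5 at (2,2):
1 0 0
1 0 1
0 1 0

Lights still on: 4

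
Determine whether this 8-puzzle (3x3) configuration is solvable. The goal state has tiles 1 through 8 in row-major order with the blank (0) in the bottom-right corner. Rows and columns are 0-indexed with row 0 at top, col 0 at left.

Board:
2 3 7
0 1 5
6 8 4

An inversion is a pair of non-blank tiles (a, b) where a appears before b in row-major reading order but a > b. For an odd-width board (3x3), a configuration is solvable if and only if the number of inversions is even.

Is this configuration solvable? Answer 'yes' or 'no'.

Answer: no

Derivation:
Inversions (pairs i<j in row-major order where tile[i] > tile[j] > 0): 9
9 is odd, so the puzzle is not solvable.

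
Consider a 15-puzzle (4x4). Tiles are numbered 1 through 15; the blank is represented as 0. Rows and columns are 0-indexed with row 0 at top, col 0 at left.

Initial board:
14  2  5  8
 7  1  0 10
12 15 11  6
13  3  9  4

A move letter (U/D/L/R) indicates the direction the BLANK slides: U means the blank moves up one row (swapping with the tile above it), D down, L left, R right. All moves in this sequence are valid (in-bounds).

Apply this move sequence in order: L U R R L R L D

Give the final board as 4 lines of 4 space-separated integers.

Answer: 14  5  1  8
 7  2  0 10
12 15 11  6
13  3  9  4

Derivation:
After move 1 (L):
14  2  5  8
 7  0  1 10
12 15 11  6
13  3  9  4

After move 2 (U):
14  0  5  8
 7  2  1 10
12 15 11  6
13  3  9  4

After move 3 (R):
14  5  0  8
 7  2  1 10
12 15 11  6
13  3  9  4

After move 4 (R):
14  5  8  0
 7  2  1 10
12 15 11  6
13  3  9  4

After move 5 (L):
14  5  0  8
 7  2  1 10
12 15 11  6
13  3  9  4

After move 6 (R):
14  5  8  0
 7  2  1 10
12 15 11  6
13  3  9  4

After move 7 (L):
14  5  0  8
 7  2  1 10
12 15 11  6
13  3  9  4

After move 8 (D):
14  5  1  8
 7  2  0 10
12 15 11  6
13  3  9  4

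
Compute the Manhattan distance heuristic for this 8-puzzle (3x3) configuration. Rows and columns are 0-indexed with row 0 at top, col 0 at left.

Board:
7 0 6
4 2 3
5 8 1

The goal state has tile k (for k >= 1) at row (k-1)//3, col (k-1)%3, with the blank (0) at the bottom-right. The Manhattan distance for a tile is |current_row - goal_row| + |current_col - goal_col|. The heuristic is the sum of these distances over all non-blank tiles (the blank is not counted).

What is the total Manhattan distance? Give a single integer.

Answer: 11

Derivation:
Tile 7: at (0,0), goal (2,0), distance |0-2|+|0-0| = 2
Tile 6: at (0,2), goal (1,2), distance |0-1|+|2-2| = 1
Tile 4: at (1,0), goal (1,0), distance |1-1|+|0-0| = 0
Tile 2: at (1,1), goal (0,1), distance |1-0|+|1-1| = 1
Tile 3: at (1,2), goal (0,2), distance |1-0|+|2-2| = 1
Tile 5: at (2,0), goal (1,1), distance |2-1|+|0-1| = 2
Tile 8: at (2,1), goal (2,1), distance |2-2|+|1-1| = 0
Tile 1: at (2,2), goal (0,0), distance |2-0|+|2-0| = 4
Sum: 2 + 1 + 0 + 1 + 1 + 2 + 0 + 4 = 11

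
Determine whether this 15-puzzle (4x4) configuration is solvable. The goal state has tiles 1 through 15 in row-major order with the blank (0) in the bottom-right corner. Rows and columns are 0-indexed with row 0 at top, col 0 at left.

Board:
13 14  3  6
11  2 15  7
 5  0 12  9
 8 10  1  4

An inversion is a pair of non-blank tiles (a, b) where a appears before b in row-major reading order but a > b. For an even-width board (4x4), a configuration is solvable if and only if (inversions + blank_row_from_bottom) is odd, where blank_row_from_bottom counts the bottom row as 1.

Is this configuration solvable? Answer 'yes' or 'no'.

Answer: no

Derivation:
Inversions: 64
Blank is in row 2 (0-indexed from top), which is row 2 counting from the bottom (bottom = 1).
64 + 2 = 66, which is even, so the puzzle is not solvable.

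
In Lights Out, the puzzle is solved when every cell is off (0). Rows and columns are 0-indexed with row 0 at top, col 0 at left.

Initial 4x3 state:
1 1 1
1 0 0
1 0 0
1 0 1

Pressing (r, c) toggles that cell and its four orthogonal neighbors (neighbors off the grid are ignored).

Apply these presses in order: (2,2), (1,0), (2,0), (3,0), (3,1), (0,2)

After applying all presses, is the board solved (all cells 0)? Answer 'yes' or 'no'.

After press 1 at (2,2):
1 1 1
1 0 1
1 1 1
1 0 0

After press 2 at (1,0):
0 1 1
0 1 1
0 1 1
1 0 0

After press 3 at (2,0):
0 1 1
1 1 1
1 0 1
0 0 0

After press 4 at (3,0):
0 1 1
1 1 1
0 0 1
1 1 0

After press 5 at (3,1):
0 1 1
1 1 1
0 1 1
0 0 1

After press 6 at (0,2):
0 0 0
1 1 0
0 1 1
0 0 1

Lights still on: 5

Answer: no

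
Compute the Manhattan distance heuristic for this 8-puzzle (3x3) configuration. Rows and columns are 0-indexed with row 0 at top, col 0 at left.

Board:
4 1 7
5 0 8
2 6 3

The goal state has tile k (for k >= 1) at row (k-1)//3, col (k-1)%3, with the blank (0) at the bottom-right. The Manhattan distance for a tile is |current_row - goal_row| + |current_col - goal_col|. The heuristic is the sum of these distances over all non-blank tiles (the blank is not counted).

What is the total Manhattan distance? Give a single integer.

Tile 4: (0,0)->(1,0) = 1
Tile 1: (0,1)->(0,0) = 1
Tile 7: (0,2)->(2,0) = 4
Tile 5: (1,0)->(1,1) = 1
Tile 8: (1,2)->(2,1) = 2
Tile 2: (2,0)->(0,1) = 3
Tile 6: (2,1)->(1,2) = 2
Tile 3: (2,2)->(0,2) = 2
Sum: 1 + 1 + 4 + 1 + 2 + 3 + 2 + 2 = 16

Answer: 16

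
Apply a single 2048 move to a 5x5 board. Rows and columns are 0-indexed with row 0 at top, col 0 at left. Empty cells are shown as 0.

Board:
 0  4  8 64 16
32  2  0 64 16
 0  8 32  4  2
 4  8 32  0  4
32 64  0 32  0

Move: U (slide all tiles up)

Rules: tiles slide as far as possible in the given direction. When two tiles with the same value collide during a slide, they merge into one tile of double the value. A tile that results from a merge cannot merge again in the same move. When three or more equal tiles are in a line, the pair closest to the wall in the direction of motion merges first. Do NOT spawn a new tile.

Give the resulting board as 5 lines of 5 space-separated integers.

Slide up:
col 0: [0, 32, 0, 4, 32] -> [32, 4, 32, 0, 0]
col 1: [4, 2, 8, 8, 64] -> [4, 2, 16, 64, 0]
col 2: [8, 0, 32, 32, 0] -> [8, 64, 0, 0, 0]
col 3: [64, 64, 4, 0, 32] -> [128, 4, 32, 0, 0]
col 4: [16, 16, 2, 4, 0] -> [32, 2, 4, 0, 0]

Answer:  32   4   8 128  32
  4   2  64   4   2
 32  16   0  32   4
  0  64   0   0   0
  0   0   0   0   0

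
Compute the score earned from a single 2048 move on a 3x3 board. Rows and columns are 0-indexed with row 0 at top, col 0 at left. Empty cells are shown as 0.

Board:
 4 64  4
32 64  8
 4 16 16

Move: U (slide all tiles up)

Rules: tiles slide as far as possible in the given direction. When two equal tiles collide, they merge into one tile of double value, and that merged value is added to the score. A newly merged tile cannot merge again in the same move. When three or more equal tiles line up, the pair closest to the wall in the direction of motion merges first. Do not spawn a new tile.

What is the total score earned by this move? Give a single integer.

Slide up:
col 0: [4, 32, 4] -> [4, 32, 4]  score +0 (running 0)
col 1: [64, 64, 16] -> [128, 16, 0]  score +128 (running 128)
col 2: [4, 8, 16] -> [4, 8, 16]  score +0 (running 128)
Board after move:
  4 128   4
 32  16   8
  4   0  16

Answer: 128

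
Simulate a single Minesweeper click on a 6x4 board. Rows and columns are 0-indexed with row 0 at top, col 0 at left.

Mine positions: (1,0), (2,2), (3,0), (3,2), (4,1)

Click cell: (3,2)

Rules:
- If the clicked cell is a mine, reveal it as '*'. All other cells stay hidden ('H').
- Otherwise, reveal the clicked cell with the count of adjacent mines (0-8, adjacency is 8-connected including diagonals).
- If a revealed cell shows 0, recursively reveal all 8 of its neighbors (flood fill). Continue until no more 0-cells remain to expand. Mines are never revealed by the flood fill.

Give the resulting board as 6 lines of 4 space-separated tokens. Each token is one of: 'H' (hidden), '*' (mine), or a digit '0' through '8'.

H H H H
H H H H
H H H H
H H * H
H H H H
H H H H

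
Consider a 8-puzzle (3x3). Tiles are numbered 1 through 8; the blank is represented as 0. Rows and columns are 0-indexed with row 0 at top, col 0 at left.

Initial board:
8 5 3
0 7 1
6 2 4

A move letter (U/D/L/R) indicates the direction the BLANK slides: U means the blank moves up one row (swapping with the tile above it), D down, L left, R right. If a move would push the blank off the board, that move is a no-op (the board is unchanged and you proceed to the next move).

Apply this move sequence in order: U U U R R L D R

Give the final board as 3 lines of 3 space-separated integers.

After move 1 (U):
0 5 3
8 7 1
6 2 4

After move 2 (U):
0 5 3
8 7 1
6 2 4

After move 3 (U):
0 5 3
8 7 1
6 2 4

After move 4 (R):
5 0 3
8 7 1
6 2 4

After move 5 (R):
5 3 0
8 7 1
6 2 4

After move 6 (L):
5 0 3
8 7 1
6 2 4

After move 7 (D):
5 7 3
8 0 1
6 2 4

After move 8 (R):
5 7 3
8 1 0
6 2 4

Answer: 5 7 3
8 1 0
6 2 4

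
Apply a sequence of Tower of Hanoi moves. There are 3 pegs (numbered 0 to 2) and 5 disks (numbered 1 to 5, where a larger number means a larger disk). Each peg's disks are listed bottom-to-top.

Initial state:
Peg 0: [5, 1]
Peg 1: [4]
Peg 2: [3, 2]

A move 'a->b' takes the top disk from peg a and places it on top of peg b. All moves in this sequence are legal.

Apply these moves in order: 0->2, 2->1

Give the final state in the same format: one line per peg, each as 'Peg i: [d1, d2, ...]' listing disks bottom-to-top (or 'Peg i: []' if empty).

After move 1 (0->2):
Peg 0: [5]
Peg 1: [4]
Peg 2: [3, 2, 1]

After move 2 (2->1):
Peg 0: [5]
Peg 1: [4, 1]
Peg 2: [3, 2]

Answer: Peg 0: [5]
Peg 1: [4, 1]
Peg 2: [3, 2]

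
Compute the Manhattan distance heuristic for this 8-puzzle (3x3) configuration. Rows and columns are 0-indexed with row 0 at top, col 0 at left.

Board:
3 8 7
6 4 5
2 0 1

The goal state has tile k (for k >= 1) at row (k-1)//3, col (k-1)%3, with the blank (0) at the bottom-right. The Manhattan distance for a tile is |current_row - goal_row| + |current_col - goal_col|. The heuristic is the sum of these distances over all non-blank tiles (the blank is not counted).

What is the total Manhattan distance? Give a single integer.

Answer: 19

Derivation:
Tile 3: at (0,0), goal (0,2), distance |0-0|+|0-2| = 2
Tile 8: at (0,1), goal (2,1), distance |0-2|+|1-1| = 2
Tile 7: at (0,2), goal (2,0), distance |0-2|+|2-0| = 4
Tile 6: at (1,0), goal (1,2), distance |1-1|+|0-2| = 2
Tile 4: at (1,1), goal (1,0), distance |1-1|+|1-0| = 1
Tile 5: at (1,2), goal (1,1), distance |1-1|+|2-1| = 1
Tile 2: at (2,0), goal (0,1), distance |2-0|+|0-1| = 3
Tile 1: at (2,2), goal (0,0), distance |2-0|+|2-0| = 4
Sum: 2 + 2 + 4 + 2 + 1 + 1 + 3 + 4 = 19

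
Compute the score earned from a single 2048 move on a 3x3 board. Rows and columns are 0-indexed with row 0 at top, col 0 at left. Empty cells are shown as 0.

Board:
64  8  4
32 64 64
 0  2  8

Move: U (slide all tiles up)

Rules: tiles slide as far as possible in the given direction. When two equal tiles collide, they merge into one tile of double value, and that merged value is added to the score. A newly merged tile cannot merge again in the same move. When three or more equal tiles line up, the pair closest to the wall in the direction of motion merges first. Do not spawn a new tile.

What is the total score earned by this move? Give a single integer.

Answer: 0

Derivation:
Slide up:
col 0: [64, 32, 0] -> [64, 32, 0]  score +0 (running 0)
col 1: [8, 64, 2] -> [8, 64, 2]  score +0 (running 0)
col 2: [4, 64, 8] -> [4, 64, 8]  score +0 (running 0)
Board after move:
64  8  4
32 64 64
 0  2  8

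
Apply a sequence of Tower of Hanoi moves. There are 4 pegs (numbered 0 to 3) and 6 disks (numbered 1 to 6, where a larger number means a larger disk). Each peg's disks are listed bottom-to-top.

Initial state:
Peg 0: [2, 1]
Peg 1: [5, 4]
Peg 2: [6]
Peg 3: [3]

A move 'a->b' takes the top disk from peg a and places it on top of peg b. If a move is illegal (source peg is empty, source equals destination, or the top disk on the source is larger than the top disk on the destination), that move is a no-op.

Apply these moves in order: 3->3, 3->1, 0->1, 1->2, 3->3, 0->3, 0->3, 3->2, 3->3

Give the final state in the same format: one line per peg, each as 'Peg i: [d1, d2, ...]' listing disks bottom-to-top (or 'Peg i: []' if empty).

Answer: Peg 0: []
Peg 1: [5, 4, 3]
Peg 2: [6, 1]
Peg 3: [2]

Derivation:
After move 1 (3->3):
Peg 0: [2, 1]
Peg 1: [5, 4]
Peg 2: [6]
Peg 3: [3]

After move 2 (3->1):
Peg 0: [2, 1]
Peg 1: [5, 4, 3]
Peg 2: [6]
Peg 3: []

After move 3 (0->1):
Peg 0: [2]
Peg 1: [5, 4, 3, 1]
Peg 2: [6]
Peg 3: []

After move 4 (1->2):
Peg 0: [2]
Peg 1: [5, 4, 3]
Peg 2: [6, 1]
Peg 3: []

After move 5 (3->3):
Peg 0: [2]
Peg 1: [5, 4, 3]
Peg 2: [6, 1]
Peg 3: []

After move 6 (0->3):
Peg 0: []
Peg 1: [5, 4, 3]
Peg 2: [6, 1]
Peg 3: [2]

After move 7 (0->3):
Peg 0: []
Peg 1: [5, 4, 3]
Peg 2: [6, 1]
Peg 3: [2]

After move 8 (3->2):
Peg 0: []
Peg 1: [5, 4, 3]
Peg 2: [6, 1]
Peg 3: [2]

After move 9 (3->3):
Peg 0: []
Peg 1: [5, 4, 3]
Peg 2: [6, 1]
Peg 3: [2]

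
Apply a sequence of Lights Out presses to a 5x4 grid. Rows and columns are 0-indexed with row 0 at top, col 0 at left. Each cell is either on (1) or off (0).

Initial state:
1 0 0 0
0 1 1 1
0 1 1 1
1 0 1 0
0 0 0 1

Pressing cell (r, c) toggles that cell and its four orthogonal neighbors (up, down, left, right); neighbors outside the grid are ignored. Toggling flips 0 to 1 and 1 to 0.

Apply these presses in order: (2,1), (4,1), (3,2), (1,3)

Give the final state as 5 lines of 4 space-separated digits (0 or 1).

Answer: 1 0 0 1
0 0 0 0
1 0 1 0
1 1 0 1
1 1 0 1

Derivation:
After press 1 at (2,1):
1 0 0 0
0 0 1 1
1 0 0 1
1 1 1 0
0 0 0 1

After press 2 at (4,1):
1 0 0 0
0 0 1 1
1 0 0 1
1 0 1 0
1 1 1 1

After press 3 at (3,2):
1 0 0 0
0 0 1 1
1 0 1 1
1 1 0 1
1 1 0 1

After press 4 at (1,3):
1 0 0 1
0 0 0 0
1 0 1 0
1 1 0 1
1 1 0 1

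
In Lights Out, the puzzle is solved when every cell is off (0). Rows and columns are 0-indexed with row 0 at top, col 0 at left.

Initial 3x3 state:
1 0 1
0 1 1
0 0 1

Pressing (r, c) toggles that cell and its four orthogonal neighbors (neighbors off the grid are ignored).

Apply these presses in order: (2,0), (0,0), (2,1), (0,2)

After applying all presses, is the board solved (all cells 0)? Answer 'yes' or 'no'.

After press 1 at (2,0):
1 0 1
1 1 1
1 1 1

After press 2 at (0,0):
0 1 1
0 1 1
1 1 1

After press 3 at (2,1):
0 1 1
0 0 1
0 0 0

After press 4 at (0,2):
0 0 0
0 0 0
0 0 0

Lights still on: 0

Answer: yes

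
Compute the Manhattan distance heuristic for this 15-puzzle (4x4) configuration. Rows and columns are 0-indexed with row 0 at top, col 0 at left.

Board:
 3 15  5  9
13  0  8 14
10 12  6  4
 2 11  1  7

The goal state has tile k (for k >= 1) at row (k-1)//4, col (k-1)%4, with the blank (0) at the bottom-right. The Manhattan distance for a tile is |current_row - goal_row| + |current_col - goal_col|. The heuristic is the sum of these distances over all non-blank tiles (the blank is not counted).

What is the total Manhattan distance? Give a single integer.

Answer: 42

Derivation:
Tile 3: at (0,0), goal (0,2), distance |0-0|+|0-2| = 2
Tile 15: at (0,1), goal (3,2), distance |0-3|+|1-2| = 4
Tile 5: at (0,2), goal (1,0), distance |0-1|+|2-0| = 3
Tile 9: at (0,3), goal (2,0), distance |0-2|+|3-0| = 5
Tile 13: at (1,0), goal (3,0), distance |1-3|+|0-0| = 2
Tile 8: at (1,2), goal (1,3), distance |1-1|+|2-3| = 1
Tile 14: at (1,3), goal (3,1), distance |1-3|+|3-1| = 4
Tile 10: at (2,0), goal (2,1), distance |2-2|+|0-1| = 1
Tile 12: at (2,1), goal (2,3), distance |2-2|+|1-3| = 2
Tile 6: at (2,2), goal (1,1), distance |2-1|+|2-1| = 2
Tile 4: at (2,3), goal (0,3), distance |2-0|+|3-3| = 2
Tile 2: at (3,0), goal (0,1), distance |3-0|+|0-1| = 4
Tile 11: at (3,1), goal (2,2), distance |3-2|+|1-2| = 2
Tile 1: at (3,2), goal (0,0), distance |3-0|+|2-0| = 5
Tile 7: at (3,3), goal (1,2), distance |3-1|+|3-2| = 3
Sum: 2 + 4 + 3 + 5 + 2 + 1 + 4 + 1 + 2 + 2 + 2 + 4 + 2 + 5 + 3 = 42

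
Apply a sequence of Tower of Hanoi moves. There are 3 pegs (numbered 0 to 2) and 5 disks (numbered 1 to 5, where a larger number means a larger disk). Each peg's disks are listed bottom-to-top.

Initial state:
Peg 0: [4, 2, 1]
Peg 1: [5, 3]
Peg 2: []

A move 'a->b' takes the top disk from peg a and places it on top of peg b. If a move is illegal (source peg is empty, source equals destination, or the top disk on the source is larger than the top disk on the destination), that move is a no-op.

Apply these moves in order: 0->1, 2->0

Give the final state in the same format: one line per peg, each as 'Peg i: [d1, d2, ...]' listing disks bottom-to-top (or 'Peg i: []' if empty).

After move 1 (0->1):
Peg 0: [4, 2]
Peg 1: [5, 3, 1]
Peg 2: []

After move 2 (2->0):
Peg 0: [4, 2]
Peg 1: [5, 3, 1]
Peg 2: []

Answer: Peg 0: [4, 2]
Peg 1: [5, 3, 1]
Peg 2: []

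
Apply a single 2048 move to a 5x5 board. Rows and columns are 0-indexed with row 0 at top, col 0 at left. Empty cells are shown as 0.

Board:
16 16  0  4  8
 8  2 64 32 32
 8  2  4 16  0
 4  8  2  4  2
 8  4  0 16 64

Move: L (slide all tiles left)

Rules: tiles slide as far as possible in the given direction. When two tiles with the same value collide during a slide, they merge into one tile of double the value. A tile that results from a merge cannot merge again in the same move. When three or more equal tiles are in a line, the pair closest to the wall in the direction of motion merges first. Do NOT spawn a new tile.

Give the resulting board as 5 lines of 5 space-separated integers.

Answer: 32  4  8  0  0
 8  2 64 64  0
 8  2  4 16  0
 4  8  2  4  2
 8  4 16 64  0

Derivation:
Slide left:
row 0: [16, 16, 0, 4, 8] -> [32, 4, 8, 0, 0]
row 1: [8, 2, 64, 32, 32] -> [8, 2, 64, 64, 0]
row 2: [8, 2, 4, 16, 0] -> [8, 2, 4, 16, 0]
row 3: [4, 8, 2, 4, 2] -> [4, 8, 2, 4, 2]
row 4: [8, 4, 0, 16, 64] -> [8, 4, 16, 64, 0]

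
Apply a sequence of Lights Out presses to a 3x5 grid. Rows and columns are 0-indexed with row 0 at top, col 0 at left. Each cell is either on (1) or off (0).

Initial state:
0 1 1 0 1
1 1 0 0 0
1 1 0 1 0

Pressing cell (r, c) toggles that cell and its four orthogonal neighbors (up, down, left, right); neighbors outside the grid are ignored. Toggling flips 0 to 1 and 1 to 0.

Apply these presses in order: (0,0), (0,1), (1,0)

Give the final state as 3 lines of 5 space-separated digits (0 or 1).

After press 1 at (0,0):
1 0 1 0 1
0 1 0 0 0
1 1 0 1 0

After press 2 at (0,1):
0 1 0 0 1
0 0 0 0 0
1 1 0 1 0

After press 3 at (1,0):
1 1 0 0 1
1 1 0 0 0
0 1 0 1 0

Answer: 1 1 0 0 1
1 1 0 0 0
0 1 0 1 0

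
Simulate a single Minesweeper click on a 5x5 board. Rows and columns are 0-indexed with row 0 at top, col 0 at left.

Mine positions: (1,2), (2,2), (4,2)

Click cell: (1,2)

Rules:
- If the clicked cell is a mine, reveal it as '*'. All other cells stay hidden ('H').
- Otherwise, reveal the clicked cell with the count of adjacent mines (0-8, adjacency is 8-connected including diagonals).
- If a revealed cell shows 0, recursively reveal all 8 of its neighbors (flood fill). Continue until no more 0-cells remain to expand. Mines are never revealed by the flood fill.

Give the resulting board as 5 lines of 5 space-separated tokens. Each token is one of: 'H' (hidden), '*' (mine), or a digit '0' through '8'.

H H H H H
H H * H H
H H H H H
H H H H H
H H H H H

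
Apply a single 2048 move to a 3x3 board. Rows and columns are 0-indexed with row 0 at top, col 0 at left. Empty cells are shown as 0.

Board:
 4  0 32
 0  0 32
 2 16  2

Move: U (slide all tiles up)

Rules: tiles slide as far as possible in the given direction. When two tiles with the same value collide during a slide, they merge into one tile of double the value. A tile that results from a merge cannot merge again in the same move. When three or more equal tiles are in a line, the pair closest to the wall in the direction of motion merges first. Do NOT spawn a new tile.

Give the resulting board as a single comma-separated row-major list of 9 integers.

Answer: 4, 16, 64, 2, 0, 2, 0, 0, 0

Derivation:
Slide up:
col 0: [4, 0, 2] -> [4, 2, 0]
col 1: [0, 0, 16] -> [16, 0, 0]
col 2: [32, 32, 2] -> [64, 2, 0]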